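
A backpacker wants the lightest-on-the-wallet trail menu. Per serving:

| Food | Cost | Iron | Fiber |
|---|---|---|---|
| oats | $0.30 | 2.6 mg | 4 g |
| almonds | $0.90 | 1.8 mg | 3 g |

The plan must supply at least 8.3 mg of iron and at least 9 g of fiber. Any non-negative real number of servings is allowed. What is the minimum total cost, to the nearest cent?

$0.96

The cheapest plan sits at a corner of the feasible region — with two constraints it uses at most two foods.
oats only: max(8.3/2.6, 9/4) = 3.192 servings → $0.96.
almonds only: max(8.3/1.8, 9/3) = 4.611 servings → $4.15.
oats + almonds: intersection lies outside the first quadrant.
The minimum over all feasible corners is $0.96.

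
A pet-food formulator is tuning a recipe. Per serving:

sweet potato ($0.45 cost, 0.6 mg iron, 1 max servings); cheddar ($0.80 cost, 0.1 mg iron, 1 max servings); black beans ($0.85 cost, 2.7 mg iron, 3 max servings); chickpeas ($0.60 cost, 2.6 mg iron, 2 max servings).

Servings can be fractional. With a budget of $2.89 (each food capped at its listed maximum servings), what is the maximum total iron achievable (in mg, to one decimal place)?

Iron per dollar: chickpeas 4.333, black beans 3.176, sweet potato 1.333, cheddar 0.125.
Take 2 servings of chickpeas: spends $1.20, +5.2 mg iron (running total 5.2 mg).
Take 1.988 servings of black beans: spends $1.69, +5.4 mg iron (running total 10.6 mg).
Greedy by best ratio exhausts the cost allowance optimally: 10.6 mg.

10.6 mg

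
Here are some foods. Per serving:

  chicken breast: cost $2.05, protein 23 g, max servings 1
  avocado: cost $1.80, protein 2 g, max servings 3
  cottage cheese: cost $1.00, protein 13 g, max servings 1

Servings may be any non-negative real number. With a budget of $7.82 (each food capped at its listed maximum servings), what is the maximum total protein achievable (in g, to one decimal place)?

41.3 g

Protein per dollar: cottage cheese 13, chicken breast 11.22, avocado 1.111.
Take 1 serving of cottage cheese: spends $1.00, +13.0 g protein (running total 13.0 g).
Take 1 serving of chicken breast: spends $2.05, +23.0 g protein (running total 36.0 g).
Take 2.65 servings of avocado: spends $4.77, +5.3 g protein (running total 41.3 g).
Greedy by best ratio exhausts the cost allowance optimally: 41.3 g.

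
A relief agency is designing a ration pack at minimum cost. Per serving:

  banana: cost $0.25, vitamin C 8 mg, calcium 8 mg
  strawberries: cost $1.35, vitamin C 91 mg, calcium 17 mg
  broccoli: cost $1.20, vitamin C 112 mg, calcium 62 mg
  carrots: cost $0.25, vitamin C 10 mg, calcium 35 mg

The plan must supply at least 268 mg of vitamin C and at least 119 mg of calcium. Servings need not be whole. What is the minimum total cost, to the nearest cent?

At the optimum either one food covers both requirements or two foods hit both targets exactly; no other combination can be cheaper.
banana only: max(268/8, 119/8) = 33.5 servings → $8.38.
strawberries only: max(268/91, 119/17) = 7 servings → $9.45.
broccoli only: max(268/112, 119/62) = 2.393 servings → $2.87.
carrots only: max(268/10, 119/35) = 26.8 servings → $6.70.
banana + strawberries with both tight: 10.6 servings and 2.014 servings → $5.37.
banana + broccoli: the both-tight solution has a negative serving — not a feasible corner.
banana + carrots: intersection lies outside the first quadrant.
strawberries + broccoli with both tight: 0.8796 servings and 1.678 servings → $3.20.
strawberries + carrots with both tight: 2.716 servings and 2.081 servings → $4.19.
broccoli + carrots: the both-tight solution has a negative serving — not a feasible corner.
The minimum over all feasible corners is $2.87.

$2.87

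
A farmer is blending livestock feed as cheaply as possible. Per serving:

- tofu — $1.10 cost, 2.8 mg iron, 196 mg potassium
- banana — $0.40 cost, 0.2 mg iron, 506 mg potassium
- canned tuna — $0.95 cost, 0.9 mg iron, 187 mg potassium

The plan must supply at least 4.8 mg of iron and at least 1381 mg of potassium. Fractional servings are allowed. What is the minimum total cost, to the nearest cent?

Minimising a linear cost over {iron ≥ 4.8, potassium ≥ 1381, servings ≥ 0} — the optimum is at a vertex, using one or two foods.
tofu only: max(4.8/2.8, 1381/196) = 7.046 servings → $7.75.
banana only: max(4.8/0.2, 1381/506) = 24 servings → $9.60.
canned tuna only: max(4.8/0.9, 1381/187) = 7.385 servings → $7.02.
tofu + banana with both tight: 1.563 servings and 2.124 servings → $2.57.
tofu + canned tuna: the both-tight solution has a negative serving — not a feasible corner.
banana + canned tuna with both tight: 0.8261 servings and 5.15 servings → $5.22.
So the least-cost plan costs $2.57.

$2.57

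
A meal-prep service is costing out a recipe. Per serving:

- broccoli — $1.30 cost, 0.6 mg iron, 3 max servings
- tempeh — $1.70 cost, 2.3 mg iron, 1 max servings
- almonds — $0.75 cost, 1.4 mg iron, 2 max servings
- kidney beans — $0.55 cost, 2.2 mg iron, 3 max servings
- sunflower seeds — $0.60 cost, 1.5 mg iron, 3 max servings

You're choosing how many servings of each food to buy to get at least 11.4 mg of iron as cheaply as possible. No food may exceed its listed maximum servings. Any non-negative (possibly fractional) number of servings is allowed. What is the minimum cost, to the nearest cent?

$3.61

Cost per mg of iron: kidney beans $0.2500, sunflower seeds $0.4000, almonds $0.5357, tempeh $0.7391, broccoli $2.1667.
Take 3 servings of kidney beans: +6.6 mg iron for $1.65 (total $1.65, still need 4.8 mg).
Take 3 servings of sunflower seeds: +4.5 mg iron for $1.80 (total $3.45, still need 0.3 mg).
Take 0.2143 servings of almonds: +0.3 mg iron for $0.16 (total $3.61, still need 0.0 mg).
Filling from the cheapest source first is optimal under one linear minimum: $3.61.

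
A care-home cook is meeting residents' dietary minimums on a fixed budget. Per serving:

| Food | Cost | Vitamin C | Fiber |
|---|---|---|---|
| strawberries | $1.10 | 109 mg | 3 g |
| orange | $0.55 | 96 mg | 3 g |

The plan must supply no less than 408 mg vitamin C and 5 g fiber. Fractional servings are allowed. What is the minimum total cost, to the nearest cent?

The cheapest plan sits at a corner of the feasible region — with two constraints it uses at most two foods.
strawberries only: max(408/109, 5/3) = 3.743 servings → $4.12.
orange only: max(408/96, 5/3) = 4.25 servings → $2.34.
strawberries + orange: intersection lies outside the first quadrant.
Cheapest feasible corner: $2.34.

$2.34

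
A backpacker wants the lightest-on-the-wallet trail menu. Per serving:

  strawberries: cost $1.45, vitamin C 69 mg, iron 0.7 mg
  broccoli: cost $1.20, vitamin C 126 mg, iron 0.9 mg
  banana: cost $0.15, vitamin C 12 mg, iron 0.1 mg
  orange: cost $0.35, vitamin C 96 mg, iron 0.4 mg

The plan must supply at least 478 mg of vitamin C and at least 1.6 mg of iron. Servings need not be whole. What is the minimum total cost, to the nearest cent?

An LP optimum is at a vertex; with two nutrient constraints at most two foods are used. Check each candidate.
strawberries only: max(478/69, 1.6/0.7) = 6.928 servings → $10.04.
broccoli only: max(478/126, 1.6/0.9) = 3.794 servings → $4.55.
banana only: max(478/12, 1.6/0.1) = 39.83 servings → $5.97.
orange only: max(478/96, 1.6/0.4) = 4.979 servings → $1.74.
strawberries + broccoli: intersection lies outside the first quadrant.
strawberries + banana: intersection lies outside the first quadrant.
strawberries + orange: the both-tight solution has a negative serving — not a feasible corner.
broccoli + banana: the both-tight solution has a negative serving — not a feasible corner.
broccoli + orange with both targets exact would need a negative amount; discard.
banana + orange with both targets exact would need a negative amount; discard.
The minimum over all feasible corners is $1.74.

$1.74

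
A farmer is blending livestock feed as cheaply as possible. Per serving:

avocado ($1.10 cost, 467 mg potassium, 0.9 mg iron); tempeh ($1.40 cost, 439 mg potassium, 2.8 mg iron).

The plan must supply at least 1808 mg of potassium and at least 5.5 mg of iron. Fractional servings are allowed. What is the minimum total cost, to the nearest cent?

A basic optimal solution has at most two foods positive. Try each food alone and each pair with both targets met exactly.
avocado only: max(1808/467, 5.5/0.9) = 6.111 servings → $6.72.
tempeh only: max(1808/439, 5.5/2.8) = 4.118 servings → $5.77.
avocado + tempeh with both tight: 2.902 servings and 1.032 servings → $4.64.
The minimum over all feasible corners is $4.64.

$4.64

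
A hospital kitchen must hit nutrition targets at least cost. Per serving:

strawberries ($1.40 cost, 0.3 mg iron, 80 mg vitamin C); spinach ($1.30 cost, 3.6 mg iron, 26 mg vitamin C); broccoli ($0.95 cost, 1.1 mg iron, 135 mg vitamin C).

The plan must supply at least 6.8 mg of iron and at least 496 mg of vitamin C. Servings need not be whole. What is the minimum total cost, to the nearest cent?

An LP optimum is at a vertex; with two nutrient constraints at most two foods are used. Check each candidate.
strawberries only: max(6.8/0.3, 496/80) = 22.67 servings → $31.73.
spinach only: max(6.8/3.6, 496/26) = 19.08 servings → $24.80.
broccoli only: max(6.8/1.1, 496/135) = 6.182 servings → $5.87.
strawberries + spinach with both tight: 5.742 servings and 1.41 servings → $9.87.
strawberries + broccoli with both targets exact would need a negative amount; discard.
spinach + broccoli with both tight: 0.8142 servings and 3.517 servings → $4.40.
The minimum over all feasible corners is $4.40.

$4.40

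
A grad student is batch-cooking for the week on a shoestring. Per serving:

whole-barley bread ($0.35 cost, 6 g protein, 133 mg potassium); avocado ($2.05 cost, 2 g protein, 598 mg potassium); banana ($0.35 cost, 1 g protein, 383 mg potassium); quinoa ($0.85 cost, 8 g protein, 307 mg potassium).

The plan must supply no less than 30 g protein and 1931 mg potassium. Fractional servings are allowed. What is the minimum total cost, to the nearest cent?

For a min-cost LP with two ≥-constraints, a basic feasible solution has at most two positive variables.
whole-barley bread only: max(30/6, 1931/133) = 14.52 servings → $5.08.
avocado only: max(30/2, 1931/598) = 15 servings → $30.75.
banana only: max(30/1, 1931/383) = 30 servings → $10.50.
quinoa only: max(30/8, 1931/307) = 6.29 servings → $5.35.
whole-barley bread + avocado with both tight: 4.238 servings and 2.287 servings → $6.17.
whole-barley bread + banana with both tight: 4.415 servings and 3.509 servings → $2.77.
whole-barley bread + quinoa: the both-tight solution has a negative serving — not a feasible corner.
avocado + banana: the both-tight solution has a negative serving — not a feasible corner.
avocado + quinoa with both tight: 1.496 servings and 3.376 servings → $5.94.
banana + quinoa with both tight: 2.263 servings and 3.467 servings → $3.74.
The minimum over all feasible corners is $2.77.

$2.77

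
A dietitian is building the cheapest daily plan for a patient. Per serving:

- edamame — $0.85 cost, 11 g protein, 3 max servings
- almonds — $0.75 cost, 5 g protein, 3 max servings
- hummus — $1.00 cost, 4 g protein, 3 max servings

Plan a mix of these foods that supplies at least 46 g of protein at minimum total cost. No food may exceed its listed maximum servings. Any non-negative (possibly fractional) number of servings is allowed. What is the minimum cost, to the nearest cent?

$4.50

Cost per g of protein: edamame $0.0773, almonds $0.1500, hummus $0.2500.
Take 3 servings of edamame: +33.0 g protein for $2.55 (total $2.55, still need 13.0 g).
Take 2.6 servings of almonds: +13.0 g protein for $1.95 (total $4.50, still need 0.0 g).
Filling from the cheapest source first is optimal under one linear minimum: $4.50.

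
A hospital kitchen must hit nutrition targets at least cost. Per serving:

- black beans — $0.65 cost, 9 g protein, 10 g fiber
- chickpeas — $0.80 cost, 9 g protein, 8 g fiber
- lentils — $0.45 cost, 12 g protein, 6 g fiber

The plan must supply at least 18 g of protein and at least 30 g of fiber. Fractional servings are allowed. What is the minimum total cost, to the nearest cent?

$1.95

With two linear requirements the optimum uses one or two foods; enumerate the corners.
black beans only: max(18/9, 30/10) = 3 servings → $1.95.
chickpeas only: max(18/9, 30/8) = 3.75 servings → $3.00.
lentils only: max(18/12, 30/6) = 5 servings → $2.25.
black beans + chickpeas: the both-tight solution has a negative serving — not a feasible corner.
black beans + lentils: intersection lies outside the first quadrant.
chickpeas + lentils: the both-tight solution has a negative serving — not a feasible corner.
So the least-cost plan costs $1.95.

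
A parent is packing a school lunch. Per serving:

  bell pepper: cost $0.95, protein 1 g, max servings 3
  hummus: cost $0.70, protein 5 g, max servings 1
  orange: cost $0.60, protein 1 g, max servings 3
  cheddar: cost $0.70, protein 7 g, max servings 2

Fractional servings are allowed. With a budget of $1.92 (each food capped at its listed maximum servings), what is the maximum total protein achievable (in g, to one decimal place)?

Protein per dollar: cheddar 10, hummus 7.143, orange 1.667, bell pepper 1.053.
Take 2 servings of cheddar: spends $1.40, +14.0 g protein (running total 14.0 g).
Take 0.7429 servings of hummus: spends $0.52, +3.7 g protein (running total 17.7 g).
Filling greedily by protein-per-dollar is optimal for one linear limit, giving 17.7 g.

17.7 g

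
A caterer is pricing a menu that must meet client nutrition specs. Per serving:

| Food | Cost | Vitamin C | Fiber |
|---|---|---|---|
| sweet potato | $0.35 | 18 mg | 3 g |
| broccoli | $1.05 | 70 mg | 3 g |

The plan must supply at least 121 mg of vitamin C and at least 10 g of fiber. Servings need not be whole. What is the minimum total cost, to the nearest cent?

$1.99

At the optimum either one food covers both requirements or two foods hit both targets exactly; no other combination can be cheaper.
sweet potato only: max(121/18, 10/3) = 6.722 servings → $2.35.
broccoli only: max(121/70, 10/3) = 3.333 servings → $3.50.
sweet potato + broccoli with both tight: 2.16 servings and 1.173 servings → $1.99.
So the least-cost plan costs $1.99.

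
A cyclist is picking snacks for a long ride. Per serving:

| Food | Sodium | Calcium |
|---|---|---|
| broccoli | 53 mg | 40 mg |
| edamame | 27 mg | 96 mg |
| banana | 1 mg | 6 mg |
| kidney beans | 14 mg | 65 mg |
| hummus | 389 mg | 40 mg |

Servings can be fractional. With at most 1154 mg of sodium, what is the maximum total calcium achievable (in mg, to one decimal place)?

Calcium per mg sodium: banana 6, kidney beans 4.643, edamame 3.556, broccoli 0.7547, hummus 0.1028.
With no serving limits, spend the whole sodium allowance on banana: 1154 mg / 1 mg × 6 mg = 6924.0 mg.

6924.0 mg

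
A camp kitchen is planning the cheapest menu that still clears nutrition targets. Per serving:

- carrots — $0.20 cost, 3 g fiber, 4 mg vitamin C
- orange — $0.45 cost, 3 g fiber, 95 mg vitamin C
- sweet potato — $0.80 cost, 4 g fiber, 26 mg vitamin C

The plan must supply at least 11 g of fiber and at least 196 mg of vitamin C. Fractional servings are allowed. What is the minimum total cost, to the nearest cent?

$1.23

A basic optimal solution has at most two foods positive. Try each food alone and each pair with both targets met exactly.
carrots only: max(11/3, 196/4) = 49 servings → $9.80.
orange only: max(11/3, 196/95) = 3.667 servings → $1.65.
sweet potato only: max(11/4, 196/26) = 7.538 servings → $6.03.
carrots + orange with both tight: 1.674 servings and 1.993 servings → $1.23.
carrots + sweet potato: the both-tight solution has a negative serving — not a feasible corner.
orange + sweet potato with both tight: 1.649 servings and 1.513 servings → $1.95.
The minimum over all feasible corners is $1.23.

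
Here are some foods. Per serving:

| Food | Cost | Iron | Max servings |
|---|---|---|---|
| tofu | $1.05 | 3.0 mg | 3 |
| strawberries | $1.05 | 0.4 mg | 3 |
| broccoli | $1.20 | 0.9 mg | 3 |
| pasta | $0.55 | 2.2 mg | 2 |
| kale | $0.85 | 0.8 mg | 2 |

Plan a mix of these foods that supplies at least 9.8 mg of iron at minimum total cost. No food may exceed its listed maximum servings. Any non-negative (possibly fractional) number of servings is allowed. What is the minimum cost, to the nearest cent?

$2.99

Cost per mg of iron: pasta $0.2500, tofu $0.3500, kale $1.0625, broccoli $1.3333, strawberries $2.6250.
Take 2 servings of pasta: +4.4 mg iron for $1.10 (total $1.10, still need 5.4 mg).
Take 1.8 servings of tofu: +5.4 mg iron for $1.89 (total $2.99, still need 0.0 mg).
Greedy by cheapest-per-mg is optimal for a single linear constraint, so the minimum cost is $2.99.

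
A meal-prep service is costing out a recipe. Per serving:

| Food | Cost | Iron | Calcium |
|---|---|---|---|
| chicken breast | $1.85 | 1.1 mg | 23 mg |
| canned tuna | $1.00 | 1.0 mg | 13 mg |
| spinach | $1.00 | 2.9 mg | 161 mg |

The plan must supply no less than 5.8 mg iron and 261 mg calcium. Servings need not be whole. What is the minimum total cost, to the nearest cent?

For a min-cost LP with two ≥-constraints, a basic feasible solution has at most two positive variables.
chicken breast only: max(5.8/1.1, 261/23) = 11.35 servings → $20.99.
canned tuna only: max(5.8/1.0, 261/13) = 20.08 servings → $20.08.
spinach only: max(5.8/2.9, 261/161) = 2 servings → $2.00.
chicken breast + canned tuna: the both-tight solution has a negative serving — not a feasible corner.
chicken breast + spinach with both tight: 1.602 servings and 1.392 servings → $4.36.
canned tuna + spinach with both tight: 1.435 servings and 1.505 servings → $2.94.
So the least-cost plan costs $2.00.

$2.00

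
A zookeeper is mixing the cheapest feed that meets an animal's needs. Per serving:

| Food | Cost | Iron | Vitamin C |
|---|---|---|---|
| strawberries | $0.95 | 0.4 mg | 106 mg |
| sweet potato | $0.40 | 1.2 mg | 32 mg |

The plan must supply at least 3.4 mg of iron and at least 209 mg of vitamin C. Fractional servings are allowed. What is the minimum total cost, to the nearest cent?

$2.15

strawberries only: max(3.4/0.4, 209/106) = 8.5 servings → $8.07.
sweet potato only: max(3.4/1.2, 209/32) = 6.531 servings → $2.61.
strawberries + sweet potato with both tight: 1.241 servings and 2.42 servings → $2.15.
The minimum over all feasible corners is $2.15.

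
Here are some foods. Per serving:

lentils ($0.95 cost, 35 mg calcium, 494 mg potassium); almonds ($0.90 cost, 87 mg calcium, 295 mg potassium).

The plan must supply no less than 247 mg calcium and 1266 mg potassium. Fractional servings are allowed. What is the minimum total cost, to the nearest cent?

This is a tiny linear program; its minimum lies at a vertex of the feasible set. List the vertices and price them.
lentils only: max(247/35, 1266/494) = 7.057 servings → $6.70.
almonds only: max(247/87, 1266/295) = 4.292 servings → $3.86.
lentils + almonds with both tight: 1.142 servings and 2.38 servings → $3.23.
Cheapest feasible corner: $3.23.

$3.23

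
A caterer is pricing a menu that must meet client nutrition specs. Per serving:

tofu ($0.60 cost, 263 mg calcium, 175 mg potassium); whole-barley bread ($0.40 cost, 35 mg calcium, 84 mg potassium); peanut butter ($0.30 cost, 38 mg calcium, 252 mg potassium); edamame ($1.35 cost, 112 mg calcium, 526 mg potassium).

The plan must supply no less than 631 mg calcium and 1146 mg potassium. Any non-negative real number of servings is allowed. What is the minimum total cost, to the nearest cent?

$2.12

tofu only: max(631/263, 1146/175) = 6.549 servings → $3.93.
whole-barley bread only: max(631/35, 1146/84) = 18.03 servings → $7.21.
peanut butter only: max(631/38, 1146/252) = 16.61 servings → $4.98.
edamame only: max(631/112, 1146/526) = 5.634 servings → $7.61.
tofu + whole-barley bread with both tight: 0.8075 servings and 11.96 servings → $5.27.
tofu + peanut butter with both tight: 1.936 servings and 3.203 servings → $2.12.
tofu + edamame with both tight: 1.714 servings and 1.608 servings → $3.20.
whole-barley bread + peanut butter: intersection lies outside the first quadrant.
whole-barley bread + edamame: the both-tight solution has a negative serving — not a feasible corner.
peanut butter + edamame: intersection lies outside the first quadrant.
So the least-cost plan costs $2.12.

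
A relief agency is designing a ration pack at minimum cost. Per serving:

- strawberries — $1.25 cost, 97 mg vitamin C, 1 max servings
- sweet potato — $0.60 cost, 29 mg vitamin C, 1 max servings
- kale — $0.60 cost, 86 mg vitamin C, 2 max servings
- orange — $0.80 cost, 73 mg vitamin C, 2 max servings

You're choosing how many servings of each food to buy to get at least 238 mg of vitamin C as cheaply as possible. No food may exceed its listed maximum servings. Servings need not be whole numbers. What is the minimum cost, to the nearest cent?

Cost per mg of vitamin C: kale $0.0070, orange $0.0110, strawberries $0.0129, sweet potato $0.0207.
Take 2 servings of kale: +172.0 mg vitamin C for $1.20 (total $1.20, still need 66.0 mg).
Take 0.9041 servings of orange: +66.0 mg vitamin C for $0.72 (total $1.92, still need 0.0 mg).
Greedy by cheapest-per-mg is optimal for a single linear constraint, so the minimum cost is $1.92.

$1.92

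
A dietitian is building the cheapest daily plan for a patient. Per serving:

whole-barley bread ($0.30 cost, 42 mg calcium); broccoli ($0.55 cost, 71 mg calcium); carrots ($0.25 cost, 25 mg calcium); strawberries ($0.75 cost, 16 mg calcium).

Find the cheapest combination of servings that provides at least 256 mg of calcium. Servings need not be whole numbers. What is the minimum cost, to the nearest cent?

Cost per mg of calcium: whole-barley bread $0.0071, broccoli $0.0077, carrots $0.0100, strawberries $0.0469.
With no serving limits, use only whole-barley bread: 256 mg / 42 mg = 6.095 servings × $0.30 = $1.83.

$1.83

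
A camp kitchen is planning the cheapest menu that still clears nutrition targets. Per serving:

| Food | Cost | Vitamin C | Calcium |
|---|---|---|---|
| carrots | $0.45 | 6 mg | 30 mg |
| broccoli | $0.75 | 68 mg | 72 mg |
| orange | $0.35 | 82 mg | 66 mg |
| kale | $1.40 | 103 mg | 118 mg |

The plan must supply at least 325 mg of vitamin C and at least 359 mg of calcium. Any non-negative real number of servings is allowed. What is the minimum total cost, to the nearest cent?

A basic optimal solution has at most two foods positive. Try each food alone and each pair with both targets met exactly.
carrots only: max(325/6, 359/30) = 54.17 servings → $24.38.
broccoli only: max(325/68, 359/72) = 4.986 servings → $3.74.
orange only: max(325/82, 359/66) = 5.439 servings → $1.90.
kale only: max(325/103, 359/118) = 3.155 servings → $4.42.
carrots + broccoli with both tight: 0.6294 servings and 4.724 servings → $3.83.
carrots + orange with both tight: 3.87 servings and 3.68 servings → $3.03.
carrots + kale with both targets exact would need a negative amount; discard.
broccoli + orange with both targets exact would need a negative amount; discard.
broccoli + kale with both tight: 2.258 servings and 1.664 servings → $4.02.
orange + kale with both tight: 0.4771 servings and 2.776 servings → $4.05.
The minimum over all feasible corners is $1.90.

$1.90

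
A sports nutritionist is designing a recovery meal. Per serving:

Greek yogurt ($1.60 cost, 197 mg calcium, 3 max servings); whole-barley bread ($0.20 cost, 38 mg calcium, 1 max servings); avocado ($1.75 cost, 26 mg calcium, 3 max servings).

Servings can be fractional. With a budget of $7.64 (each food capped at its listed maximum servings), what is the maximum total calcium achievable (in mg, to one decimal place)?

Calcium per dollar: whole-barley bread 190, Greek yogurt 123.1, avocado 14.86.
Take 1 serving of whole-barley bread: spends $0.20, +38.0 mg calcium (running total 38.0 mg).
Take 3 servings of Greek yogurt: spends $4.80, +591.0 mg calcium (running total 629.0 mg).
Take 1.509 servings of avocado: spends $2.64, +39.2 mg calcium (running total 668.2 mg).
Filling greedily by calcium-per-dollar is optimal for one linear limit, giving 668.2 mg.

668.2 mg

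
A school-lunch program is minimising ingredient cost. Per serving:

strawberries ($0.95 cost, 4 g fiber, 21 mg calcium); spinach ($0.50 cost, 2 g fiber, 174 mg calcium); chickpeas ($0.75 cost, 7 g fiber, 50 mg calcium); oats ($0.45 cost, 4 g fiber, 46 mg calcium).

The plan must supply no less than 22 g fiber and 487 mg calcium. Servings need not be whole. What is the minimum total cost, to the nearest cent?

Check every corner: each single food scaled to meet both minima, and each pair solved so both constraints bind.
strawberries only: max(22/4, 487/21) = 23.19 servings → $22.03.
spinach only: max(22/2, 487/174) = 11 servings → $5.50.
chickpeas only: max(22/7, 487/50) = 9.74 servings → $7.30.
oats only: max(22/4, 487/46) = 10.59 servings → $4.76.
strawberries + spinach with both tight: 4.364 servings and 2.272 servings → $5.28.
strawberries + chickpeas with both targets exact would need a negative amount; discard.
strawberries + oats with both targets exact would need a negative amount; discard.
spinach + chickpeas with both tight: 2.065 servings and 2.553 servings → $2.95.
spinach + oats with both tight: 1.55 servings and 4.725 servings → $2.90.
chickpeas + oats with both targets exact would need a negative amount; discard.
The minimum over all feasible corners is $2.90.

$2.90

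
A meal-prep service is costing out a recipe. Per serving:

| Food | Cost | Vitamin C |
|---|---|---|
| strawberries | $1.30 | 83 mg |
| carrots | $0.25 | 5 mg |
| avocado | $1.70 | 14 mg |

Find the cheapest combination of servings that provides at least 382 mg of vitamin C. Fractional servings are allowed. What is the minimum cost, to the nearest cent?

Cost per mg of vitamin C: strawberries $0.0157, carrots $0.0500, avocado $0.1214.
With no serving limits, use only strawberries: 382 mg / 83 mg = 4.602 servings × $1.30 = $5.98.

$5.98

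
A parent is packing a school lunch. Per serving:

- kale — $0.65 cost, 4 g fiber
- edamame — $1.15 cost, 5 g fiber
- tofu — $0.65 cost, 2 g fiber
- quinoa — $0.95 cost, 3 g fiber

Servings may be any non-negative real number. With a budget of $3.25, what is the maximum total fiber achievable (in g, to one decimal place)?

20.0 g

Fiber per dollar: kale 6.154, edamame 4.348, quinoa 3.158, tofu 3.077.
With no serving limits, spend the whole cost allowance on kale: $3.25 / $0.65 × 4 g = 20.0 g.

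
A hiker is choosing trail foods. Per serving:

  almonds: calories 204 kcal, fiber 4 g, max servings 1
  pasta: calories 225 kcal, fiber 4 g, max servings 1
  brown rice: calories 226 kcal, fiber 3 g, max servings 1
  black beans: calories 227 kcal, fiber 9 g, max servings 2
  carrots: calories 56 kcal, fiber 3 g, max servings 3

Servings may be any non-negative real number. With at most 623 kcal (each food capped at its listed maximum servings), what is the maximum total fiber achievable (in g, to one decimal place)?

27.0 g

Fiber per kcal: carrots 0.05357, black beans 0.03965, almonds 0.01961, pasta 0.01778, brown rice 0.01327.
Take 3 servings of carrots: uses 168 kcal, +9.0 g fiber (running total 9.0 g).
Take 2 servings of black beans: uses 454 kcal, +18.0 g fiber (running total 27.0 g).
Take 0.004902 servings of almonds: uses 1 kcal, +0.0 g fiber (running total 27.0 g).
Filling greedily by fiber-per-kcal is optimal for one linear limit, giving 27.0 g.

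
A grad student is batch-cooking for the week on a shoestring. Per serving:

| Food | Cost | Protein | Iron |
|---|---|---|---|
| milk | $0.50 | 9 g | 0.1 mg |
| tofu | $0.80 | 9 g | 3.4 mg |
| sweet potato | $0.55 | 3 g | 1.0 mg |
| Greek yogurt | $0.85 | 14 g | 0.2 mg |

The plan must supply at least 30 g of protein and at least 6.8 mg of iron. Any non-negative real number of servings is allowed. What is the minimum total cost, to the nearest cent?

Two binding constraints pin down two serving amounts, so the optimal mix uses at most two foods. The candidates are each food alone (scaled to the tighter of protein/iron) and each pair with both constraints tight.
milk only: max(30/9, 6.8/0.1) = 68 servings → $34.00.
tofu only: max(30/9, 6.8/3.4) = 3.333 servings → $2.67.
sweet potato only: max(30/3, 6.8/1.0) = 10 servings → $5.50.
Greek yogurt only: max(30/14, 6.8/0.2) = 34 servings → $28.90.
milk + tofu with both tight: 1.374 servings and 1.96 servings → $2.25.
milk + sweet potato with both tight: 1.103 servings and 6.69 servings → $4.23.
milk + Greek yogurt: intersection lies outside the first quadrant.
tofu + sweet potato: the both-tight solution has a negative serving — not a feasible corner.
tofu + Greek yogurt with both tight: 1.948 servings and 0.8908 servings → $2.32.
sweet potato + Greek yogurt with both tight: 6.657 servings and 0.7164 servings → $4.27.
The minimum over all feasible corners is $2.25.

$2.25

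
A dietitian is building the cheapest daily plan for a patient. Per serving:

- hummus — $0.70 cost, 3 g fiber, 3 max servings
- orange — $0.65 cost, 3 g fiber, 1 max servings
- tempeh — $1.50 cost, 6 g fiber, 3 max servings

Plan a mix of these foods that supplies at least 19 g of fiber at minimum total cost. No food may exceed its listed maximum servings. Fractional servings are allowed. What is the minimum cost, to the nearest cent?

Cost per g of fiber: orange $0.2167, hummus $0.2333, tempeh $0.2500.
Take 1 serving of orange: +3.0 g fiber for $0.65 (total $0.65, still need 16.0 g).
Take 3 servings of hummus: +9.0 g fiber for $2.10 (total $2.75, still need 7.0 g).
Take 1.167 servings of tempeh: +7.0 g fiber for $1.75 (total $4.50, still need 0.0 g).
Greedy by cheapest-per-g is optimal for a single linear constraint, so the minimum cost is $4.50.

$4.50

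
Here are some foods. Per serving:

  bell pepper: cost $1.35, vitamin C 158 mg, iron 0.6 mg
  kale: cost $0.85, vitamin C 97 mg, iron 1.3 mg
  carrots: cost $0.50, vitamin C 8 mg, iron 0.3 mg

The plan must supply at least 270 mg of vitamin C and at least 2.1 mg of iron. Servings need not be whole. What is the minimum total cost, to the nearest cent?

$2.33

With two linear requirements the optimum uses one or two foods; enumerate the corners.
bell pepper only: max(270/158, 2.1/0.6) = 3.5 servings → $4.72.
kale only: max(270/97, 2.1/1.3) = 2.784 servings → $2.37.
carrots only: max(270/8, 2.1/0.3) = 33.75 servings → $16.88.
bell pepper + kale with both tight: 1.001 servings and 1.154 servings → $2.33.
bell pepper + carrots with both tight: 1.507 servings and 3.986 servings → $4.03.
kale + carrots: the both-tight solution has a negative serving — not a feasible corner.
Cheapest feasible corner: $2.33.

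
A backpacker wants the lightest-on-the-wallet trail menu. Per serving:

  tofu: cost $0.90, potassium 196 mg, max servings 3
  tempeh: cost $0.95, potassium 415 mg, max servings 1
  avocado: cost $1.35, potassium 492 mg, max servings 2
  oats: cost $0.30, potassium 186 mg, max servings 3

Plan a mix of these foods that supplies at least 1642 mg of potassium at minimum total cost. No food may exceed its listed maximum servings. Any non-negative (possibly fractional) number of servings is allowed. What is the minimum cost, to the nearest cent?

Cost per mg of potassium: oats $0.0016, tempeh $0.0023, avocado $0.0027, tofu $0.0046.
Take 3 servings of oats: +558.0 mg potassium for $0.90 (total $0.90, still need 1084.0 mg).
Take 1 serving of tempeh: +415.0 mg potassium for $0.95 (total $1.85, still need 669.0 mg).
Take 1.36 servings of avocado: +669.0 mg potassium for $1.84 (total $3.69, still need 0.0 mg).
Filling from the cheapest source first is optimal under one linear minimum: $3.69.

$3.69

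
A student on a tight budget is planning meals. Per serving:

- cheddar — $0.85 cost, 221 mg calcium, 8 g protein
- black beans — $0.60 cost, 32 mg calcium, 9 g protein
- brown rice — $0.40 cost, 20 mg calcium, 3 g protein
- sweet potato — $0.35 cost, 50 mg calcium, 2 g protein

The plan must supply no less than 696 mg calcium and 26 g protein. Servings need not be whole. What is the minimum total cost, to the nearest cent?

$2.73

For a min-cost LP with two ≥-constraints, a basic feasible solution has at most two positive variables.
cheddar only: max(696/221, 26/8) = 3.25 servings → $2.76.
black beans only: max(696/32, 26/9) = 21.75 servings → $13.05.
brown rice only: max(696/20, 26/3) = 34.8 servings → $13.92.
sweet potato only: max(696/50, 26/2) = 13.92 servings → $4.87.
cheddar + black beans with both tight: 3.134 servings and 0.1027 servings → $2.73.
cheddar + brown rice with both tight: 3.117 servings and 0.3539 servings → $2.79.
cheddar + sweet potato with both tight: 2.19 servings and 4.238 servings → $3.35.
black beans + brown rice: the both-tight solution has a negative serving — not a feasible corner.
black beans + sweet potato: intersection lies outside the first quadrant.
brown rice + sweet potato: the both-tight solution has a negative serving — not a feasible corner.
The minimum over all feasible corners is $2.73.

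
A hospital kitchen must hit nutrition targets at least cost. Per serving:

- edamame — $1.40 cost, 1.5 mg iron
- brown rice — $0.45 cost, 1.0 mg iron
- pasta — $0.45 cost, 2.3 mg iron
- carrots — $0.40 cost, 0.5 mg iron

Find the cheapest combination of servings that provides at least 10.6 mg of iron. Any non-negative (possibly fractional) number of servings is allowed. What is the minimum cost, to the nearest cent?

Cost per mg of iron: pasta $0.1957, brown rice $0.4500, carrots $0.8000, edamame $0.9333.
With no serving limits, use only pasta: 10.6 mg / 2.3 mg = 4.609 servings × $0.45 = $2.07.

$2.07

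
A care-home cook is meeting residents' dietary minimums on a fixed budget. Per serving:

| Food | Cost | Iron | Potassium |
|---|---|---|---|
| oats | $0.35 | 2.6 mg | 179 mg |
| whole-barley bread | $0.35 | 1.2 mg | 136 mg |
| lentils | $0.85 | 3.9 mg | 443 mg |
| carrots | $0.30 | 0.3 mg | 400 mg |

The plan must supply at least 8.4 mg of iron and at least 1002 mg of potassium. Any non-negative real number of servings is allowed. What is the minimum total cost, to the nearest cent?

For a min-cost LP with two ≥-constraints, a basic feasible solution has at most two positive variables.
oats only: max(8.4/2.6, 1002/179) = 5.598 servings → $1.96.
whole-barley bread only: max(8.4/1.2, 1002/136) = 7.368 servings → $2.58.
lentils only: max(8.4/3.9, 1002/443) = 2.262 servings → $1.92.
carrots only: max(8.4/0.3, 1002/400) = 28 servings → $8.40.
oats + whole-barley bread with both targets exact would need a negative amount; discard.
oats + lentils with both targets exact would need a negative amount; discard.
oats + carrots with both tight: 3.102 servings and 1.117 servings → $1.42.
whole-barley bread + lentils: intersection lies outside the first quadrant.
whole-barley bread + carrots with both tight: 6.966 servings and 0.1366 servings → $2.48.
lentils + carrots with both tight: 2.144 servings and 0.1308 servings → $1.86.
The minimum over all feasible corners is $1.42.

$1.42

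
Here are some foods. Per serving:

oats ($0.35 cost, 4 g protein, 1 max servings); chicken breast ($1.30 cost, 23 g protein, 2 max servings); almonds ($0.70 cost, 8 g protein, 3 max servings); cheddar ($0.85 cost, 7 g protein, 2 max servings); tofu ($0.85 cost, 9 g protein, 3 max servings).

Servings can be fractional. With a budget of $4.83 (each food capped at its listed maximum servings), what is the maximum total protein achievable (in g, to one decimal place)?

71.5 g

Protein per dollar: chicken breast 17.69, oats 11.43, almonds 11.43, tofu 10.59, cheddar 8.235.
Take 2 servings of chicken breast: spends $2.60, +46.0 g protein (running total 46.0 g).
Take 1 serving of oats: spends $0.35, +4.0 g protein (running total 50.0 g).
Take 2.686 servings of almonds: spends $1.88, +21.5 g protein (running total 71.5 g).
Greedy by best ratio exhausts the cost allowance optimally: 71.5 g.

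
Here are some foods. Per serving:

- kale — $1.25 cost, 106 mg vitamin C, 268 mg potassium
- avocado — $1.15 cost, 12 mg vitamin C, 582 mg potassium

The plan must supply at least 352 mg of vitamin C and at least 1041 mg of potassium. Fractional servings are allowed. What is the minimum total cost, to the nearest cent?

$4.43

kale only: max(352/106, 1041/268) = 3.884 servings → $4.86.
avocado only: max(352/12, 1041/582) = 29.33 servings → $33.73.
kale + avocado with both tight: 3.29 servings and 0.2738 servings → $4.43.
The minimum over all feasible corners is $4.43.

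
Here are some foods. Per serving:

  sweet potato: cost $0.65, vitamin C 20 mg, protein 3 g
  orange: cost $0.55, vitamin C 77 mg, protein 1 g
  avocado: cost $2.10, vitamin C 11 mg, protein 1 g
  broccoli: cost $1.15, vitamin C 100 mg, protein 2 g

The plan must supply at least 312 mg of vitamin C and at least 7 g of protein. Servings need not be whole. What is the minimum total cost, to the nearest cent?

Two binding constraints pin down two serving amounts, so the optimal mix uses at most two foods. The candidates are each food alone (scaled to the tighter of vitamin C/protein) and each pair with both constraints tight.
sweet potato only: max(312/20, 7/3) = 15.6 servings → $10.14.
orange only: max(312/77, 7/1) = 7 servings → $3.85.
avocado only: max(312/11, 7/1) = 28.36 servings → $59.56.
broccoli only: max(312/100, 7/2) = 3.5 servings → $4.03.
sweet potato + orange with both tight: 1.076 servings and 3.773 servings → $2.77.
sweet potato + avocado: intersection lies outside the first quadrant.
sweet potato + broccoli with both tight: 0.2923 servings and 3.062 servings → $3.71.
orange + avocado with both tight: 3.561 servings and 3.439 servings → $9.18.
orange + broccoli: intersection lies outside the first quadrant.
avocado + broccoli with both tight: 0.9744 servings and 3.013 servings → $5.51.
So the least-cost plan costs $2.77.

$2.77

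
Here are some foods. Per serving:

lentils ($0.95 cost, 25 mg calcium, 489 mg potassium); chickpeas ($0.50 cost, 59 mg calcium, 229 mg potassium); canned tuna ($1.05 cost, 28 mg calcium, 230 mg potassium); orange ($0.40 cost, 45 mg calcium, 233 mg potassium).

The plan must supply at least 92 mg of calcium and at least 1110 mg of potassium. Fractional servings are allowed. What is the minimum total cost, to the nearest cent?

Compare the cost at each extreme point of the feasible region.
lentils only: max(92/25, 1110/489) = 3.68 servings → $3.50.
chickpeas only: max(92/59, 1110/229) = 4.847 servings → $2.42.
canned tuna only: max(92/28, 1110/230) = 4.826 servings → $5.07.
orange only: max(92/45, 1110/233) = 4.764 servings → $1.91.
lentils + chickpeas with both tight: 1.921 servings and 0.7454 servings → $2.20.
lentils + canned tuna with both tight: 1.249 servings and 2.17 servings → $3.47.
lentils + orange with both tight: 1.762 servings and 1.065 servings → $2.10.
chickpeas + canned tuna: the both-tight solution has a negative serving — not a feasible corner.
chickpeas + orange: the both-tight solution has a negative serving — not a feasible corner.
canned tuna + orange: the both-tight solution has a negative serving — not a feasible corner.
Cheapest feasible corner: $1.91.

$1.91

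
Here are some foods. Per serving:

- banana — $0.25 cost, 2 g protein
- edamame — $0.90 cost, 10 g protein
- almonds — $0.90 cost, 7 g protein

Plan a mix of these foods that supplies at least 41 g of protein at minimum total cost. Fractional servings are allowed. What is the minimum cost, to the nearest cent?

Cost per g of protein: edamame $0.0900, banana $0.1250, almonds $0.1286.
With no serving limits, use only edamame: 41 g / 10 g = 4.1 servings × $0.90 = $3.69.

$3.69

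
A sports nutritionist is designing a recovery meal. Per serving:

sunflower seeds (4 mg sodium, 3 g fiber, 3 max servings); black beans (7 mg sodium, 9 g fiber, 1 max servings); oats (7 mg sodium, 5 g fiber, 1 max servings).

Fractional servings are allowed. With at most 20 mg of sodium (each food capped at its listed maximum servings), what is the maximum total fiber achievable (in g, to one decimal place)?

18.7 g

Fiber per mg sodium: black beans 1.286, sunflower seeds 0.75, oats 0.7143.
Take 1 serving of black beans: uses 7 mg sodium, +9.0 g fiber (running total 9.0 g).
Take 3 servings of sunflower seeds: uses 12 mg sodium, +9.0 g fiber (running total 18.0 g).
Take 0.1429 servings of oats: uses 1 mg sodium, +0.7 g fiber (running total 18.7 g).
Filling greedily by fiber-per-mg sodium is optimal for one linear limit, giving 18.7 g.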